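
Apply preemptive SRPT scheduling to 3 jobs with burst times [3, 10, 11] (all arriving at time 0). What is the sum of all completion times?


Since all jobs arrive at t=0, SRPT equals SPT ordering.
SPT order: [3, 10, 11]
Completion times:
  Job 1: p=3, C=3
  Job 2: p=10, C=13
  Job 3: p=11, C=24
Total completion time = 3 + 13 + 24 = 40

40


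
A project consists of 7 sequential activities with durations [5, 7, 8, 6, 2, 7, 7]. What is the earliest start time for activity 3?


Activity 3 starts after activities 1 through 2 complete.
Predecessor durations: [5, 7]
ES = 5 + 7 = 12

12


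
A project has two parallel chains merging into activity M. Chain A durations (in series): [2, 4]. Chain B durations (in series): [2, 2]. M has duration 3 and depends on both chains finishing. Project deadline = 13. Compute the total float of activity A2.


Forward pass: ES(A2) = sum of predecessors on chain A = 2
EF = ES + duration = 2 + 4 = 6
Backward pass: LF(M) = deadline = 13; LS(M) = 13 - 3 = 10
LF(A2) = LS(M) - sum(successors on chain A) = 10 - 0 = 10
LS = LF - duration = 10 - 4 = 6
Total float = LS - ES = 6 - 2 = 4

4


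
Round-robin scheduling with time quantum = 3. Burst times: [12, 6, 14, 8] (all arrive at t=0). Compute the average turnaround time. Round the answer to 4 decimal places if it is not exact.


Time quantum = 3
Execution trace:
  J1 runs 3 units, time = 3
  J2 runs 3 units, time = 6
  J3 runs 3 units, time = 9
  J4 runs 3 units, time = 12
  J1 runs 3 units, time = 15
  J2 runs 3 units, time = 18
  J3 runs 3 units, time = 21
  J4 runs 3 units, time = 24
  J1 runs 3 units, time = 27
  J3 runs 3 units, time = 30
  J4 runs 2 units, time = 32
  J1 runs 3 units, time = 35
  J3 runs 3 units, time = 38
  J3 runs 2 units, time = 40
Finish times: [35, 18, 40, 32]
Average turnaround = 125/4 = 31.25

31.25


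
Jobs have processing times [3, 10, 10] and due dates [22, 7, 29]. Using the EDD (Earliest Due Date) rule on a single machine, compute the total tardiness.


Sort by due date (EDD order): [(10, 7), (3, 22), (10, 29)]
Compute completion times and tardiness:
  Job 1: p=10, d=7, C=10, tardiness=max(0,10-7)=3
  Job 2: p=3, d=22, C=13, tardiness=max(0,13-22)=0
  Job 3: p=10, d=29, C=23, tardiness=max(0,23-29)=0
Total tardiness = 3

3


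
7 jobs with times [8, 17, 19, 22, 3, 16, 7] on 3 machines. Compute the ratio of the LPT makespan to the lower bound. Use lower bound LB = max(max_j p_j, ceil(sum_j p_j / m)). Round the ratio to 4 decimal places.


LPT order: [22, 19, 17, 16, 8, 7, 3]
Machine loads after assignment: [29, 30, 33]
LPT makespan = 33
Lower bound = max(max_job, ceil(total/3)) = max(22, 31) = 31
Ratio = 33 / 31 = 1.0645

1.0645


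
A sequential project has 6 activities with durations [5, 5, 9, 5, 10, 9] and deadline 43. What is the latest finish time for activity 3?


LF(activity 3) = deadline - sum of successor durations
Successors: activities 4 through 6 with durations [5, 10, 9]
Sum of successor durations = 24
LF = 43 - 24 = 19

19


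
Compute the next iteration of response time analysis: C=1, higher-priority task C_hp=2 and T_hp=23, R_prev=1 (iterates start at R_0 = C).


R_next = C + ceil(R_prev / T_hp) * C_hp
ceil(1 / 23) = ceil(0.0435) = 1
Interference = 1 * 2 = 2
R_next = 1 + 2 = 3

3


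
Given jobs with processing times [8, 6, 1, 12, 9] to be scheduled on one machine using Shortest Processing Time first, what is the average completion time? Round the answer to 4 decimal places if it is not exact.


Sort jobs by processing time (SPT order): [1, 6, 8, 9, 12]
Compute completion times sequentially:
  Job 1: processing = 1, completes at 1
  Job 2: processing = 6, completes at 7
  Job 3: processing = 8, completes at 15
  Job 4: processing = 9, completes at 24
  Job 5: processing = 12, completes at 36
Sum of completion times = 83
Average completion time = 83/5 = 16.6

16.6


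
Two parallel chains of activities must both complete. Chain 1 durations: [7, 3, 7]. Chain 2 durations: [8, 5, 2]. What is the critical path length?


Path A total = 7 + 3 + 7 = 17
Path B total = 8 + 5 + 2 = 15
Critical path = longest path = max(17, 15) = 17

17


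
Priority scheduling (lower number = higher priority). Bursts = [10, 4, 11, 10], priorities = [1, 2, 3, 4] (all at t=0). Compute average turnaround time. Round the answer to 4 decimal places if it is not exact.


Sort by priority (ascending = highest first):
Order: [(1, 10), (2, 4), (3, 11), (4, 10)]
Completion times:
  Priority 1, burst=10, C=10
  Priority 2, burst=4, C=14
  Priority 3, burst=11, C=25
  Priority 4, burst=10, C=35
Average turnaround = 84/4 = 21.0

21.0


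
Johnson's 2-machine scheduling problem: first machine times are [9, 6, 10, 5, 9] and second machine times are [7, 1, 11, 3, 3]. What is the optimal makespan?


Apply Johnson's rule:
  Group 1 (a <= b): [(3, 10, 11)]
  Group 2 (a > b): [(1, 9, 7), (4, 5, 3), (5, 9, 3), (2, 6, 1)]
Optimal job order: [3, 1, 4, 5, 2]
Schedule:
  Job 3: M1 done at 10, M2 done at 21
  Job 1: M1 done at 19, M2 done at 28
  Job 4: M1 done at 24, M2 done at 31
  Job 5: M1 done at 33, M2 done at 36
  Job 2: M1 done at 39, M2 done at 40
Makespan = 40

40


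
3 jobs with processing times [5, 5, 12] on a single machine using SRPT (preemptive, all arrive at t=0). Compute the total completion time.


Since all jobs arrive at t=0, SRPT equals SPT ordering.
SPT order: [5, 5, 12]
Completion times:
  Job 1: p=5, C=5
  Job 2: p=5, C=10
  Job 3: p=12, C=22
Total completion time = 5 + 10 + 22 = 37

37


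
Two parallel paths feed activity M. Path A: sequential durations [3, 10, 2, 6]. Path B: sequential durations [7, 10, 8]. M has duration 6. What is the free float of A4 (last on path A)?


ES(A4) = sum of predecessors on chain A = 15
EF(A4) = ES + duration = 15 + 6 = 21
Successor of A4 is M. ES(M) = max(sum(A), sum(B)) = max(21, 25) = 25
Free float = ES(successor) - EF(current) = 25 - 21 = 4

4


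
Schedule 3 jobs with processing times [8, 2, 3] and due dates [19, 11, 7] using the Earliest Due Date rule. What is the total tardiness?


Sort by due date (EDD order): [(3, 7), (2, 11), (8, 19)]
Compute completion times and tardiness:
  Job 1: p=3, d=7, C=3, tardiness=max(0,3-7)=0
  Job 2: p=2, d=11, C=5, tardiness=max(0,5-11)=0
  Job 3: p=8, d=19, C=13, tardiness=max(0,13-19)=0
Total tardiness = 0

0


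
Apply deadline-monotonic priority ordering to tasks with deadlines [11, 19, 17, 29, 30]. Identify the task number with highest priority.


Sort tasks by relative deadline (ascending):
  Task 1: deadline = 11
  Task 3: deadline = 17
  Task 2: deadline = 19
  Task 4: deadline = 29
  Task 5: deadline = 30
Priority order (highest first): [1, 3, 2, 4, 5]
Highest priority task = 1

1


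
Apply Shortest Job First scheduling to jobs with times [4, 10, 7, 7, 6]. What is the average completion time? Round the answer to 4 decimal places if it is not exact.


SJF order (ascending): [4, 6, 7, 7, 10]
Completion times:
  Job 1: burst=4, C=4
  Job 2: burst=6, C=10
  Job 3: burst=7, C=17
  Job 4: burst=7, C=24
  Job 5: burst=10, C=34
Average completion = 89/5 = 17.8

17.8


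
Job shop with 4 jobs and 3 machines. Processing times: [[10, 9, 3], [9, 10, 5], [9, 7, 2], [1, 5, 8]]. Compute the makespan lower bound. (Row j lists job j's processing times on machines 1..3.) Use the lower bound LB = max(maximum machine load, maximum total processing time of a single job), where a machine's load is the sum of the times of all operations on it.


Machine loads:
  Machine 1: 10 + 9 + 9 + 1 = 29
  Machine 2: 9 + 10 + 7 + 5 = 31
  Machine 3: 3 + 5 + 2 + 8 = 18
Max machine load = 31
Job totals:
  Job 1: 22
  Job 2: 24
  Job 3: 18
  Job 4: 14
Max job total = 24
Lower bound = max(31, 24) = 31

31


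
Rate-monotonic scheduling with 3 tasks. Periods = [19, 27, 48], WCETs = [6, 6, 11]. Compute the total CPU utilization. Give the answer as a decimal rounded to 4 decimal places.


Compute individual utilizations (exact fractions):
  Task 1: C/T = 6/19 (approx. 0.3158)
  Task 2: C/T = 6/27 = 2/9 (approx. 0.2222)
  Task 3: C/T = 11/48 (approx. 0.2292)
Total utilization U = 6/19 + 2/9 + 11/48 = 2099/2736
Rounded to 4 decimal places: U = 0.7672
RM (Liu & Layland) bound for 3 tasks = 0.779763; compare with U = 2099/2736 (approx. 0.767178)
U <= bound, so schedulable by RM sufficient condition.

0.7672


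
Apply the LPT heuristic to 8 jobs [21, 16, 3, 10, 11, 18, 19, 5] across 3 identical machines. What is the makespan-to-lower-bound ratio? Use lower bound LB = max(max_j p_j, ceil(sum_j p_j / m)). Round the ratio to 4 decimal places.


LPT order: [21, 19, 18, 16, 11, 10, 5, 3]
Machine loads after assignment: [34, 35, 34]
LPT makespan = 35
Lower bound = max(max_job, ceil(total/3)) = max(21, 35) = 35
Ratio = 35 / 35 = 1.0

1.0


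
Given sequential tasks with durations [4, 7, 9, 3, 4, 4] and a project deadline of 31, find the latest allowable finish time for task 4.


LF(activity 4) = deadline - sum of successor durations
Successors: activities 5 through 6 with durations [4, 4]
Sum of successor durations = 8
LF = 31 - 8 = 23

23


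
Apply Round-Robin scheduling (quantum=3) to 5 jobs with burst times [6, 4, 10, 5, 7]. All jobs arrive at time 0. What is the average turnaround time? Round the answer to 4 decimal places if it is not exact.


Time quantum = 3
Execution trace:
  J1 runs 3 units, time = 3
  J2 runs 3 units, time = 6
  J3 runs 3 units, time = 9
  J4 runs 3 units, time = 12
  J5 runs 3 units, time = 15
  J1 runs 3 units, time = 18
  J2 runs 1 units, time = 19
  J3 runs 3 units, time = 22
  J4 runs 2 units, time = 24
  J5 runs 3 units, time = 27
  J3 runs 3 units, time = 30
  J5 runs 1 units, time = 31
  J3 runs 1 units, time = 32
Finish times: [18, 19, 32, 24, 31]
Average turnaround = 124/5 = 24.8

24.8


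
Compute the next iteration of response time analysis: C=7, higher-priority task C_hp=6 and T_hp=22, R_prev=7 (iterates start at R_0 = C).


R_next = C + ceil(R_prev / T_hp) * C_hp
ceil(7 / 22) = ceil(0.3182) = 1
Interference = 1 * 6 = 6
R_next = 7 + 6 = 13

13


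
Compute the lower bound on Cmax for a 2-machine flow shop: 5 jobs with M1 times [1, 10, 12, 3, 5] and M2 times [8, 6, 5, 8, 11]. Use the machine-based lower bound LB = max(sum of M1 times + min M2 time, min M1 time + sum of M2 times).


LB1 = sum(M1 times) + min(M2 times) = 31 + 5 = 36
LB2 = min(M1 times) + sum(M2 times) = 1 + 38 = 39
Lower bound = max(LB1, LB2) = max(36, 39) = 39

39


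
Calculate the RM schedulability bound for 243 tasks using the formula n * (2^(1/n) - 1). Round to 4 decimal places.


Compute 2^(1/243) = 1.0028565297
Subtract 1: 1.0028565297 - 1 = 0.0028565297
Multiply by n: 243 * 0.0028565297 = 0.6941367171
Round to 4 dp: 0.6941

0.6941


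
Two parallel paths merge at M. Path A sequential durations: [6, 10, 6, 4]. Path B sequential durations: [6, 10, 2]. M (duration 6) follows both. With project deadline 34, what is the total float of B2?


Forward pass: ES(B2) = sum of predecessors on chain B = 6
EF = ES + duration = 6 + 10 = 16
Backward pass: LF(M) = deadline = 34; LS(M) = 34 - 6 = 28
LF(B2) = LS(M) - sum(successors on chain B) = 28 - 2 = 26
LS = LF - duration = 26 - 10 = 16
Total float = LS - ES = 16 - 6 = 10

10


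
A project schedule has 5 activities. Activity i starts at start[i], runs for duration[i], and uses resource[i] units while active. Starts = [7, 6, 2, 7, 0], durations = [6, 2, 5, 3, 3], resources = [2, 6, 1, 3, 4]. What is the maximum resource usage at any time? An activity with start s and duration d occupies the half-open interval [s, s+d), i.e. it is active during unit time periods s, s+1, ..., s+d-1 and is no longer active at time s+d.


Each activity i is active on [start_i, start_i + duration_i).
Compute total resource usage per time slot:
  t=0: active resources = [4], total = 4
  t=1: active resources = [4], total = 4
  t=2: active resources = [1, 4], total = 5
  t=3: active resources = [1], total = 1
  t=4: active resources = [1], total = 1
  t=5: active resources = [1], total = 1
  t=6: active resources = [6, 1], total = 7
  t=7: active resources = [2, 6, 3], total = 11
  t=8: active resources = [2, 3], total = 5
  t=9: active resources = [2, 3], total = 5
  t=10: active resources = [2], total = 2
  t=11: active resources = [2], total = 2
  t=12: active resources = [2], total = 2
Peak resource demand = 11

11


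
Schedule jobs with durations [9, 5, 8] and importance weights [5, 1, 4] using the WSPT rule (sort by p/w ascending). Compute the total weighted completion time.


Compute p/w ratios and sort ascending (WSPT): [(9, 5), (8, 4), (5, 1)]
Compute weighted completion times:
  Job (p=9,w=5): C=9, w*C=5*9=45
  Job (p=8,w=4): C=17, w*C=4*17=68
  Job (p=5,w=1): C=22, w*C=1*22=22
Total weighted completion time = 135

135


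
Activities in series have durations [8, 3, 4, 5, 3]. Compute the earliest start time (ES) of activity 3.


Activity 3 starts after activities 1 through 2 complete.
Predecessor durations: [8, 3]
ES = 8 + 3 = 11

11


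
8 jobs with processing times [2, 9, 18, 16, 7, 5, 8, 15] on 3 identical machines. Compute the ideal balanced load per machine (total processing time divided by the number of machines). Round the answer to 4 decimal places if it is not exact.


Total processing time = 2 + 9 + 18 + 16 + 7 + 5 + 8 + 15 = 80
Number of machines = 3
Ideal balanced load = 80 / 3 = 26.6667

26.6667


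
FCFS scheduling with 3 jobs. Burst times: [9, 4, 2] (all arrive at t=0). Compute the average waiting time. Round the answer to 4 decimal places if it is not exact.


FCFS order (as given): [9, 4, 2]
Waiting times:
  Job 1: wait = 0
  Job 2: wait = 9
  Job 3: wait = 13
Sum of waiting times = 22
Average waiting time = 22/3 = 7.3333

7.3333


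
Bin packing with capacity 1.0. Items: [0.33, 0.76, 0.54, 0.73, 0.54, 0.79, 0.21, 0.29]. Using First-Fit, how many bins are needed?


Place items sequentially using First-Fit:
  Item 0.33 -> new Bin 1
  Item 0.76 -> new Bin 2
  Item 0.54 -> Bin 1 (now 0.87)
  Item 0.73 -> new Bin 3
  Item 0.54 -> new Bin 4
  Item 0.79 -> new Bin 5
  Item 0.21 -> Bin 2 (now 0.97)
  Item 0.29 -> Bin 4 (now 0.83)
Total bins used = 5

5


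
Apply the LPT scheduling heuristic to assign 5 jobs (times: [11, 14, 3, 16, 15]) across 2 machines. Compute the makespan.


Sort jobs in decreasing order (LPT): [16, 15, 14, 11, 3]
Assign each job to the least loaded machine:
  Machine 1: jobs [16, 11, 3], load = 30
  Machine 2: jobs [15, 14], load = 29
Makespan = max load = 30

30


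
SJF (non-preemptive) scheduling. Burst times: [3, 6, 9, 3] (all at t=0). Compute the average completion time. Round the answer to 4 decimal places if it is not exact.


SJF order (ascending): [3, 3, 6, 9]
Completion times:
  Job 1: burst=3, C=3
  Job 2: burst=3, C=6
  Job 3: burst=6, C=12
  Job 4: burst=9, C=21
Average completion = 42/4 = 10.5

10.5


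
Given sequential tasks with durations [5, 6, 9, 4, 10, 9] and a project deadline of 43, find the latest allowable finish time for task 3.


LF(activity 3) = deadline - sum of successor durations
Successors: activities 4 through 6 with durations [4, 10, 9]
Sum of successor durations = 23
LF = 43 - 23 = 20

20


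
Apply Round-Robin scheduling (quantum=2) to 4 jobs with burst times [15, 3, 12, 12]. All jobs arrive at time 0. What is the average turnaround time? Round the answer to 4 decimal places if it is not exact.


Time quantum = 2
Execution trace:
  J1 runs 2 units, time = 2
  J2 runs 2 units, time = 4
  J3 runs 2 units, time = 6
  J4 runs 2 units, time = 8
  J1 runs 2 units, time = 10
  J2 runs 1 units, time = 11
  J3 runs 2 units, time = 13
  J4 runs 2 units, time = 15
  J1 runs 2 units, time = 17
  J3 runs 2 units, time = 19
  J4 runs 2 units, time = 21
  J1 runs 2 units, time = 23
  J3 runs 2 units, time = 25
  J4 runs 2 units, time = 27
  J1 runs 2 units, time = 29
  J3 runs 2 units, time = 31
  J4 runs 2 units, time = 33
  J1 runs 2 units, time = 35
  J3 runs 2 units, time = 37
  J4 runs 2 units, time = 39
  J1 runs 2 units, time = 41
  J1 runs 1 units, time = 42
Finish times: [42, 11, 37, 39]
Average turnaround = 129/4 = 32.25

32.25


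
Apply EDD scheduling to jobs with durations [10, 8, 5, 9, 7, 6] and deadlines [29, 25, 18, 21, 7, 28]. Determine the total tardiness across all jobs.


Sort by due date (EDD order): [(7, 7), (5, 18), (9, 21), (8, 25), (6, 28), (10, 29)]
Compute completion times and tardiness:
  Job 1: p=7, d=7, C=7, tardiness=max(0,7-7)=0
  Job 2: p=5, d=18, C=12, tardiness=max(0,12-18)=0
  Job 3: p=9, d=21, C=21, tardiness=max(0,21-21)=0
  Job 4: p=8, d=25, C=29, tardiness=max(0,29-25)=4
  Job 5: p=6, d=28, C=35, tardiness=max(0,35-28)=7
  Job 6: p=10, d=29, C=45, tardiness=max(0,45-29)=16
Total tardiness = 27

27


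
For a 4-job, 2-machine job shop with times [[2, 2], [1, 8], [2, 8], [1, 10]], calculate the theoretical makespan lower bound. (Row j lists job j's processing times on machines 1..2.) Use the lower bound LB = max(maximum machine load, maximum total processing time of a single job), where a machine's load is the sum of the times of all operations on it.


Machine loads:
  Machine 1: 2 + 1 + 2 + 1 = 6
  Machine 2: 2 + 8 + 8 + 10 = 28
Max machine load = 28
Job totals:
  Job 1: 4
  Job 2: 9
  Job 3: 10
  Job 4: 11
Max job total = 11
Lower bound = max(28, 11) = 28

28


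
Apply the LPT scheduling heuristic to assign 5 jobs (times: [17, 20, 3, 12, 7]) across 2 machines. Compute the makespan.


Sort jobs in decreasing order (LPT): [20, 17, 12, 7, 3]
Assign each job to the least loaded machine:
  Machine 1: jobs [20, 7, 3], load = 30
  Machine 2: jobs [17, 12], load = 29
Makespan = max load = 30

30


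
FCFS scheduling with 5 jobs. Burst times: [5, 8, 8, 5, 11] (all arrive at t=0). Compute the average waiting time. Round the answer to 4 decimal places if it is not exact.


FCFS order (as given): [5, 8, 8, 5, 11]
Waiting times:
  Job 1: wait = 0
  Job 2: wait = 5
  Job 3: wait = 13
  Job 4: wait = 21
  Job 5: wait = 26
Sum of waiting times = 65
Average waiting time = 65/5 = 13.0

13.0


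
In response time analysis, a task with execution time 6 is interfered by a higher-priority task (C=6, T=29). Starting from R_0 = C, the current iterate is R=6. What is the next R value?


R_next = C + ceil(R_prev / T_hp) * C_hp
ceil(6 / 29) = ceil(0.2069) = 1
Interference = 1 * 6 = 6
R_next = 6 + 6 = 12

12


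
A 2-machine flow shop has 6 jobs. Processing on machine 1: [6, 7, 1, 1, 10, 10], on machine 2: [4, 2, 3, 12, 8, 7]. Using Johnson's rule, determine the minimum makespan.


Apply Johnson's rule:
  Group 1 (a <= b): [(3, 1, 3), (4, 1, 12)]
  Group 2 (a > b): [(5, 10, 8), (6, 10, 7), (1, 6, 4), (2, 7, 2)]
Optimal job order: [3, 4, 5, 6, 1, 2]
Schedule:
  Job 3: M1 done at 1, M2 done at 4
  Job 4: M1 done at 2, M2 done at 16
  Job 5: M1 done at 12, M2 done at 24
  Job 6: M1 done at 22, M2 done at 31
  Job 1: M1 done at 28, M2 done at 35
  Job 2: M1 done at 35, M2 done at 37
Makespan = 37

37


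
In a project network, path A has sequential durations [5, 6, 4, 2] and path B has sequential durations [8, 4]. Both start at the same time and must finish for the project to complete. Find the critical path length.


Path A total = 5 + 6 + 4 + 2 = 17
Path B total = 8 + 4 = 12
Critical path = longest path = max(17, 12) = 17

17


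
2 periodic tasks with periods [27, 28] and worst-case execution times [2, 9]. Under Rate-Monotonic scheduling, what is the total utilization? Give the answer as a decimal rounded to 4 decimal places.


Compute individual utilizations (exact fractions):
  Task 1: C/T = 2/27 (approx. 0.0741)
  Task 2: C/T = 9/28 (approx. 0.3214)
Total utilization U = 2/27 + 9/28 = 299/756
Rounded to 4 decimal places: U = 0.3955
RM (Liu & Layland) bound for 2 tasks = 0.828427; compare with U = 299/756 (approx. 0.395503)
U <= bound, so schedulable by RM sufficient condition.

0.3955


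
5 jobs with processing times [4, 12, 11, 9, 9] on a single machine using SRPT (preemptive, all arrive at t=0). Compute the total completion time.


Since all jobs arrive at t=0, SRPT equals SPT ordering.
SPT order: [4, 9, 9, 11, 12]
Completion times:
  Job 1: p=4, C=4
  Job 2: p=9, C=13
  Job 3: p=9, C=22
  Job 4: p=11, C=33
  Job 5: p=12, C=45
Total completion time = 4 + 13 + 22 + 33 + 45 = 117

117


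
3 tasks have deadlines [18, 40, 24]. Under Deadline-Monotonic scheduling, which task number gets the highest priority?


Sort tasks by relative deadline (ascending):
  Task 1: deadline = 18
  Task 3: deadline = 24
  Task 2: deadline = 40
Priority order (highest first): [1, 3, 2]
Highest priority task = 1

1


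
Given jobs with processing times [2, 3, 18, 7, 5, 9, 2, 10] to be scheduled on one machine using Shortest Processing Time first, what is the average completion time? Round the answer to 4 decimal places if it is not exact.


Sort jobs by processing time (SPT order): [2, 2, 3, 5, 7, 9, 10, 18]
Compute completion times sequentially:
  Job 1: processing = 2, completes at 2
  Job 2: processing = 2, completes at 4
  Job 3: processing = 3, completes at 7
  Job 4: processing = 5, completes at 12
  Job 5: processing = 7, completes at 19
  Job 6: processing = 9, completes at 28
  Job 7: processing = 10, completes at 38
  Job 8: processing = 18, completes at 56
Sum of completion times = 166
Average completion time = 166/8 = 20.75

20.75


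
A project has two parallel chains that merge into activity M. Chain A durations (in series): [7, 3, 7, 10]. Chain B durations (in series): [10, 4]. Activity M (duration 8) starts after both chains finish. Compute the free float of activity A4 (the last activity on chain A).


ES(A4) = sum of predecessors on chain A = 17
EF(A4) = ES + duration = 17 + 10 = 27
Successor of A4 is M. ES(M) = max(sum(A), sum(B)) = max(27, 14) = 27
Free float = ES(successor) - EF(current) = 27 - 27 = 0

0


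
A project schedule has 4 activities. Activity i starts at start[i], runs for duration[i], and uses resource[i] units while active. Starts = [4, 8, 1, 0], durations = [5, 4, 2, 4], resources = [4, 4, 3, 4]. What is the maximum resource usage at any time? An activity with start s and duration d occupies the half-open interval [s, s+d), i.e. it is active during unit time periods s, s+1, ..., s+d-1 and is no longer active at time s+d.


Each activity i is active on [start_i, start_i + duration_i).
Compute total resource usage per time slot:
  t=0: active resources = [4], total = 4
  t=1: active resources = [3, 4], total = 7
  t=2: active resources = [3, 4], total = 7
  t=3: active resources = [4], total = 4
  t=4: active resources = [4], total = 4
  t=5: active resources = [4], total = 4
  t=6: active resources = [4], total = 4
  t=7: active resources = [4], total = 4
  t=8: active resources = [4, 4], total = 8
  t=9: active resources = [4], total = 4
  t=10: active resources = [4], total = 4
  t=11: active resources = [4], total = 4
Peak resource demand = 8

8


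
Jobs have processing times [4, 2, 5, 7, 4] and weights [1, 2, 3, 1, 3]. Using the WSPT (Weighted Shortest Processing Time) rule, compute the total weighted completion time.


Compute p/w ratios and sort ascending (WSPT): [(2, 2), (4, 3), (5, 3), (4, 1), (7, 1)]
Compute weighted completion times:
  Job (p=2,w=2): C=2, w*C=2*2=4
  Job (p=4,w=3): C=6, w*C=3*6=18
  Job (p=5,w=3): C=11, w*C=3*11=33
  Job (p=4,w=1): C=15, w*C=1*15=15
  Job (p=7,w=1): C=22, w*C=1*22=22
Total weighted completion time = 92

92


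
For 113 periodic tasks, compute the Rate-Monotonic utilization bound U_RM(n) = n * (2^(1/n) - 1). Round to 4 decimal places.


Compute 2^(1/113) = 1.0061528976
Subtract 1: 1.0061528976 - 1 = 0.0061528976
Multiply by n: 113 * 0.0061528976 = 0.6952774288
Round to 4 dp: 0.6953

0.6953


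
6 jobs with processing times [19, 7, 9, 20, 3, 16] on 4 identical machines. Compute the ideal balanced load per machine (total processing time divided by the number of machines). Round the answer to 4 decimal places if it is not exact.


Total processing time = 19 + 7 + 9 + 20 + 3 + 16 = 74
Number of machines = 4
Ideal balanced load = 74 / 4 = 18.5

18.5


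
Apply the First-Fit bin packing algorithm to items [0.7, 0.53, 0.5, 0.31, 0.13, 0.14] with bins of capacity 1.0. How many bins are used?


Place items sequentially using First-Fit:
  Item 0.7 -> new Bin 1
  Item 0.53 -> new Bin 2
  Item 0.5 -> new Bin 3
  Item 0.31 -> Bin 2 (now 0.84)
  Item 0.13 -> Bin 1 (now 0.83)
  Item 0.14 -> Bin 1 (now 0.97)
Total bins used = 3

3


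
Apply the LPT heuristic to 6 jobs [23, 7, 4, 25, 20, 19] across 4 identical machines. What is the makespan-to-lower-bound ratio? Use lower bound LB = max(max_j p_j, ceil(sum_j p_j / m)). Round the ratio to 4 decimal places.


LPT order: [25, 23, 20, 19, 7, 4]
Machine loads after assignment: [25, 23, 24, 26]
LPT makespan = 26
Lower bound = max(max_job, ceil(total/4)) = max(25, 25) = 25
Ratio = 26 / 25 = 1.04

1.04


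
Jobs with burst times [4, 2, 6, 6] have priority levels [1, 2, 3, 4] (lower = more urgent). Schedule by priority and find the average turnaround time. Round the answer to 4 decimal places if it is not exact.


Sort by priority (ascending = highest first):
Order: [(1, 4), (2, 2), (3, 6), (4, 6)]
Completion times:
  Priority 1, burst=4, C=4
  Priority 2, burst=2, C=6
  Priority 3, burst=6, C=12
  Priority 4, burst=6, C=18
Average turnaround = 40/4 = 10.0

10.0


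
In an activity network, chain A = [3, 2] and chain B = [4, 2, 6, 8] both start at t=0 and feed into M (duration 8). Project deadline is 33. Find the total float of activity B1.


Forward pass: ES(B1) = sum of predecessors on chain B = 0
EF = ES + duration = 0 + 4 = 4
Backward pass: LF(M) = deadline = 33; LS(M) = 33 - 8 = 25
LF(B1) = LS(M) - sum(successors on chain B) = 25 - 16 = 9
LS = LF - duration = 9 - 4 = 5
Total float = LS - ES = 5 - 0 = 5

5


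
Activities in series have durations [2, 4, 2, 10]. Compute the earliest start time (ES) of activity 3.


Activity 3 starts after activities 1 through 2 complete.
Predecessor durations: [2, 4]
ES = 2 + 4 = 6

6


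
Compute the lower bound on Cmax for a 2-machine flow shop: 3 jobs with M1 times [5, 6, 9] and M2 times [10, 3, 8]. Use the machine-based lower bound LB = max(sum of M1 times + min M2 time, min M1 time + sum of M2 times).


LB1 = sum(M1 times) + min(M2 times) = 20 + 3 = 23
LB2 = min(M1 times) + sum(M2 times) = 5 + 21 = 26
Lower bound = max(LB1, LB2) = max(23, 26) = 26

26


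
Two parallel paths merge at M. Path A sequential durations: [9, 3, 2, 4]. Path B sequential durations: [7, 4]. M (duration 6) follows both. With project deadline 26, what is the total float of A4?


Forward pass: ES(A4) = sum of predecessors on chain A = 14
EF = ES + duration = 14 + 4 = 18
Backward pass: LF(M) = deadline = 26; LS(M) = 26 - 6 = 20
LF(A4) = LS(M) - sum(successors on chain A) = 20 - 0 = 20
LS = LF - duration = 20 - 4 = 16
Total float = LS - ES = 16 - 14 = 2

2


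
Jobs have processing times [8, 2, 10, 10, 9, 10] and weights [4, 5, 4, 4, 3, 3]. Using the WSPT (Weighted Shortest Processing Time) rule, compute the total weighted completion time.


Compute p/w ratios and sort ascending (WSPT): [(2, 5), (8, 4), (10, 4), (10, 4), (9, 3), (10, 3)]
Compute weighted completion times:
  Job (p=2,w=5): C=2, w*C=5*2=10
  Job (p=8,w=4): C=10, w*C=4*10=40
  Job (p=10,w=4): C=20, w*C=4*20=80
  Job (p=10,w=4): C=30, w*C=4*30=120
  Job (p=9,w=3): C=39, w*C=3*39=117
  Job (p=10,w=3): C=49, w*C=3*49=147
Total weighted completion time = 514

514


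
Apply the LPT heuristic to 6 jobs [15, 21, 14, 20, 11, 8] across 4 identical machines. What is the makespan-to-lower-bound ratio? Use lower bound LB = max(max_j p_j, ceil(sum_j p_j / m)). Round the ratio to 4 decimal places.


LPT order: [21, 20, 15, 14, 11, 8]
Machine loads after assignment: [21, 20, 23, 25]
LPT makespan = 25
Lower bound = max(max_job, ceil(total/4)) = max(21, 23) = 23
Ratio = 25 / 23 = 1.087

1.087


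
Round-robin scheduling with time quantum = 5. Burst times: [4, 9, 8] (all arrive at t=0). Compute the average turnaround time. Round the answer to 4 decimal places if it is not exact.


Time quantum = 5
Execution trace:
  J1 runs 4 units, time = 4
  J2 runs 5 units, time = 9
  J3 runs 5 units, time = 14
  J2 runs 4 units, time = 18
  J3 runs 3 units, time = 21
Finish times: [4, 18, 21]
Average turnaround = 43/3 = 14.3333

14.3333


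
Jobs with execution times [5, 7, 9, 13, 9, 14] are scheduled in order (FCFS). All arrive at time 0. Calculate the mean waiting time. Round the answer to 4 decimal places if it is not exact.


FCFS order (as given): [5, 7, 9, 13, 9, 14]
Waiting times:
  Job 1: wait = 0
  Job 2: wait = 5
  Job 3: wait = 12
  Job 4: wait = 21
  Job 5: wait = 34
  Job 6: wait = 43
Sum of waiting times = 115
Average waiting time = 115/6 = 19.1667

19.1667


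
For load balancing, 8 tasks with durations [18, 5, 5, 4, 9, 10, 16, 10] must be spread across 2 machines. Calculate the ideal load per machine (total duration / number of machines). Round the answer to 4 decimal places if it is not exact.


Total processing time = 18 + 5 + 5 + 4 + 9 + 10 + 16 + 10 = 77
Number of machines = 2
Ideal balanced load = 77 / 2 = 38.5

38.5


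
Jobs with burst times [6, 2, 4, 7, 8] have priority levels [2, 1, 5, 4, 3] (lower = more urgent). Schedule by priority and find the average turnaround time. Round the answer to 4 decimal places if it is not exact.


Sort by priority (ascending = highest first):
Order: [(1, 2), (2, 6), (3, 8), (4, 7), (5, 4)]
Completion times:
  Priority 1, burst=2, C=2
  Priority 2, burst=6, C=8
  Priority 3, burst=8, C=16
  Priority 4, burst=7, C=23
  Priority 5, burst=4, C=27
Average turnaround = 76/5 = 15.2

15.2


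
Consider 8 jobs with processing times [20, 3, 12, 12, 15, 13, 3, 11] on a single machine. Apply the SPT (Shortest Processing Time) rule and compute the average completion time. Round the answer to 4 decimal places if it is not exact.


Sort jobs by processing time (SPT order): [3, 3, 11, 12, 12, 13, 15, 20]
Compute completion times sequentially:
  Job 1: processing = 3, completes at 3
  Job 2: processing = 3, completes at 6
  Job 3: processing = 11, completes at 17
  Job 4: processing = 12, completes at 29
  Job 5: processing = 12, completes at 41
  Job 6: processing = 13, completes at 54
  Job 7: processing = 15, completes at 69
  Job 8: processing = 20, completes at 89
Sum of completion times = 308
Average completion time = 308/8 = 38.5

38.5


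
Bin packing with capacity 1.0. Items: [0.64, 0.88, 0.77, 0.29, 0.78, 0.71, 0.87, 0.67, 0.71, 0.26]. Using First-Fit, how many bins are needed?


Place items sequentially using First-Fit:
  Item 0.64 -> new Bin 1
  Item 0.88 -> new Bin 2
  Item 0.77 -> new Bin 3
  Item 0.29 -> Bin 1 (now 0.93)
  Item 0.78 -> new Bin 4
  Item 0.71 -> new Bin 5
  Item 0.87 -> new Bin 6
  Item 0.67 -> new Bin 7
  Item 0.71 -> new Bin 8
  Item 0.26 -> Bin 5 (now 0.97)
Total bins used = 8

8


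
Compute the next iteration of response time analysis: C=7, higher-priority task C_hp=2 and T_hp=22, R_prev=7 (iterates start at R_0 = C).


R_next = C + ceil(R_prev / T_hp) * C_hp
ceil(7 / 22) = ceil(0.3182) = 1
Interference = 1 * 2 = 2
R_next = 7 + 2 = 9

9


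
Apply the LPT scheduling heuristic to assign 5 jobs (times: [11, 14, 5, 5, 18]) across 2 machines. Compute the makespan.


Sort jobs in decreasing order (LPT): [18, 14, 11, 5, 5]
Assign each job to the least loaded machine:
  Machine 1: jobs [18, 5, 5], load = 28
  Machine 2: jobs [14, 11], load = 25
Makespan = max load = 28

28


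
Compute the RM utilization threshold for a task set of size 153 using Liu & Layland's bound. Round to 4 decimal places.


Compute 2^(1/153) = 1.0045406514
Subtract 1: 1.0045406514 - 1 = 0.0045406514
Multiply by n: 153 * 0.0045406514 = 0.6947196642
Round to 4 dp: 0.6947

0.6947


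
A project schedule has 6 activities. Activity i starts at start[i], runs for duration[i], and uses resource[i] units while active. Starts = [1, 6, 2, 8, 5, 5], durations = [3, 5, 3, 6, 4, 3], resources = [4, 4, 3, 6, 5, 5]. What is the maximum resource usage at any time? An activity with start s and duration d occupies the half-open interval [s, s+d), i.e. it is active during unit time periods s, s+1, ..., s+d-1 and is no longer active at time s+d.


Each activity i is active on [start_i, start_i + duration_i).
Compute total resource usage per time slot:
  t=0: active resources = [], total = 0
  t=1: active resources = [4], total = 4
  t=2: active resources = [4, 3], total = 7
  t=3: active resources = [4, 3], total = 7
  t=4: active resources = [3], total = 3
  t=5: active resources = [5, 5], total = 10
  t=6: active resources = [4, 5, 5], total = 14
  t=7: active resources = [4, 5, 5], total = 14
  t=8: active resources = [4, 6, 5], total = 15
  t=9: active resources = [4, 6], total = 10
  t=10: active resources = [4, 6], total = 10
  t=11: active resources = [6], total = 6
  t=12: active resources = [6], total = 6
  t=13: active resources = [6], total = 6
Peak resource demand = 15

15


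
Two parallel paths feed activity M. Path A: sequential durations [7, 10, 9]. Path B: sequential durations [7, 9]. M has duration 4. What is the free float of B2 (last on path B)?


ES(B2) = sum of predecessors on chain B = 7
EF(B2) = ES + duration = 7 + 9 = 16
Successor of B2 is M. ES(M) = max(sum(A), sum(B)) = max(26, 16) = 26
Free float = ES(successor) - EF(current) = 26 - 16 = 10

10


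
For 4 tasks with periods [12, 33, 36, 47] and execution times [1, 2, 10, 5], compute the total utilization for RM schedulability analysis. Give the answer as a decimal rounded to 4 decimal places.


Compute individual utilizations (exact fractions):
  Task 1: C/T = 1/12 (approx. 0.0833)
  Task 2: C/T = 2/33 (approx. 0.0606)
  Task 3: C/T = 10/36 = 5/18 (approx. 0.2778)
  Task 4: C/T = 5/47 (approx. 0.1064)
Total utilization U = 1/12 + 2/33 + 5/18 + 5/47 = 9829/18612
Rounded to 4 decimal places: U = 0.5281
RM (Liu & Layland) bound for 4 tasks = 0.756828; compare with U = 9829/18612 (approx. 0.528100)
U <= bound, so schedulable by RM sufficient condition.

0.5281


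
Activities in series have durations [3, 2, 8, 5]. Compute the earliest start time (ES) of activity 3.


Activity 3 starts after activities 1 through 2 complete.
Predecessor durations: [3, 2]
ES = 3 + 2 = 5

5


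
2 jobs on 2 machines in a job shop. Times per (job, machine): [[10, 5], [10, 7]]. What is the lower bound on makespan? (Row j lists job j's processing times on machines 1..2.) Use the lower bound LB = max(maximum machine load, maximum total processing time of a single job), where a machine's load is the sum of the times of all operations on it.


Machine loads:
  Machine 1: 10 + 10 = 20
  Machine 2: 5 + 7 = 12
Max machine load = 20
Job totals:
  Job 1: 15
  Job 2: 17
Max job total = 17
Lower bound = max(20, 17) = 20

20


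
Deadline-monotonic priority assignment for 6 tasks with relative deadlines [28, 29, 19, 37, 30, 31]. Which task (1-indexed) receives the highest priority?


Sort tasks by relative deadline (ascending):
  Task 3: deadline = 19
  Task 1: deadline = 28
  Task 2: deadline = 29
  Task 5: deadline = 30
  Task 6: deadline = 31
  Task 4: deadline = 37
Priority order (highest first): [3, 1, 2, 5, 6, 4]
Highest priority task = 3

3


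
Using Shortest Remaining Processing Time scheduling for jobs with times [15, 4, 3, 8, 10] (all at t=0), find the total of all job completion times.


Since all jobs arrive at t=0, SRPT equals SPT ordering.
SPT order: [3, 4, 8, 10, 15]
Completion times:
  Job 1: p=3, C=3
  Job 2: p=4, C=7
  Job 3: p=8, C=15
  Job 4: p=10, C=25
  Job 5: p=15, C=40
Total completion time = 3 + 7 + 15 + 25 + 40 = 90

90


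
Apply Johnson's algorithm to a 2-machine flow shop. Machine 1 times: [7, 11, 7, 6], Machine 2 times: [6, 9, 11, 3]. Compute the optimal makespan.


Apply Johnson's rule:
  Group 1 (a <= b): [(3, 7, 11)]
  Group 2 (a > b): [(2, 11, 9), (1, 7, 6), (4, 6, 3)]
Optimal job order: [3, 2, 1, 4]
Schedule:
  Job 3: M1 done at 7, M2 done at 18
  Job 2: M1 done at 18, M2 done at 27
  Job 1: M1 done at 25, M2 done at 33
  Job 4: M1 done at 31, M2 done at 36
Makespan = 36

36


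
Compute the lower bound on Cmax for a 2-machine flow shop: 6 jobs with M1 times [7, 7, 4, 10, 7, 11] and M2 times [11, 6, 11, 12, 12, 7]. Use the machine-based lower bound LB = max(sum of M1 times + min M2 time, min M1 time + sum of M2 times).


LB1 = sum(M1 times) + min(M2 times) = 46 + 6 = 52
LB2 = min(M1 times) + sum(M2 times) = 4 + 59 = 63
Lower bound = max(LB1, LB2) = max(52, 63) = 63

63


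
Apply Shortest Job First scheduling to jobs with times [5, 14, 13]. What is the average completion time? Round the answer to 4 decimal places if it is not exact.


SJF order (ascending): [5, 13, 14]
Completion times:
  Job 1: burst=5, C=5
  Job 2: burst=13, C=18
  Job 3: burst=14, C=32
Average completion = 55/3 = 18.3333

18.3333


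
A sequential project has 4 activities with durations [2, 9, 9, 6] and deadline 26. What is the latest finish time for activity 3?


LF(activity 3) = deadline - sum of successor durations
Successors: activities 4 through 4 with durations [6]
Sum of successor durations = 6
LF = 26 - 6 = 20

20


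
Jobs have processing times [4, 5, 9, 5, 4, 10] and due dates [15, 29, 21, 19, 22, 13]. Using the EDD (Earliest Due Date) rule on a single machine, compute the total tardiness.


Sort by due date (EDD order): [(10, 13), (4, 15), (5, 19), (9, 21), (4, 22), (5, 29)]
Compute completion times and tardiness:
  Job 1: p=10, d=13, C=10, tardiness=max(0,10-13)=0
  Job 2: p=4, d=15, C=14, tardiness=max(0,14-15)=0
  Job 3: p=5, d=19, C=19, tardiness=max(0,19-19)=0
  Job 4: p=9, d=21, C=28, tardiness=max(0,28-21)=7
  Job 5: p=4, d=22, C=32, tardiness=max(0,32-22)=10
  Job 6: p=5, d=29, C=37, tardiness=max(0,37-29)=8
Total tardiness = 25

25


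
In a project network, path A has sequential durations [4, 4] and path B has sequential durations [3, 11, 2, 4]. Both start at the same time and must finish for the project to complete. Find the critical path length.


Path A total = 4 + 4 = 8
Path B total = 3 + 11 + 2 + 4 = 20
Critical path = longest path = max(8, 20) = 20

20


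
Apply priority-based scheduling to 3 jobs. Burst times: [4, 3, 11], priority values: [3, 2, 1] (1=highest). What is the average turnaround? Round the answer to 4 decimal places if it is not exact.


Sort by priority (ascending = highest first):
Order: [(1, 11), (2, 3), (3, 4)]
Completion times:
  Priority 1, burst=11, C=11
  Priority 2, burst=3, C=14
  Priority 3, burst=4, C=18
Average turnaround = 43/3 = 14.3333

14.3333


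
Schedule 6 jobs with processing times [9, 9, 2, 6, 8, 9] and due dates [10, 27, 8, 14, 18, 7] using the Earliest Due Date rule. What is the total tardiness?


Sort by due date (EDD order): [(9, 7), (2, 8), (9, 10), (6, 14), (8, 18), (9, 27)]
Compute completion times and tardiness:
  Job 1: p=9, d=7, C=9, tardiness=max(0,9-7)=2
  Job 2: p=2, d=8, C=11, tardiness=max(0,11-8)=3
  Job 3: p=9, d=10, C=20, tardiness=max(0,20-10)=10
  Job 4: p=6, d=14, C=26, tardiness=max(0,26-14)=12
  Job 5: p=8, d=18, C=34, tardiness=max(0,34-18)=16
  Job 6: p=9, d=27, C=43, tardiness=max(0,43-27)=16
Total tardiness = 59

59


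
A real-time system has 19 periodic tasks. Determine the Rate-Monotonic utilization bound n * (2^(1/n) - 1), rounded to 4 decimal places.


Compute 2^(1/19) = 1.0371550444
Subtract 1: 1.0371550444 - 1 = 0.0371550444
Multiply by n: 19 * 0.0371550444 = 0.7059458436
Round to 4 dp: 0.7059

0.7059


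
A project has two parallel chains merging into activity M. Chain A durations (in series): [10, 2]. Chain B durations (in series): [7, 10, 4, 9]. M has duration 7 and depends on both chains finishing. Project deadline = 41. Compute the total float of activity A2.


Forward pass: ES(A2) = sum of predecessors on chain A = 10
EF = ES + duration = 10 + 2 = 12
Backward pass: LF(M) = deadline = 41; LS(M) = 41 - 7 = 34
LF(A2) = LS(M) - sum(successors on chain A) = 34 - 0 = 34
LS = LF - duration = 34 - 2 = 32
Total float = LS - ES = 32 - 10 = 22

22
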